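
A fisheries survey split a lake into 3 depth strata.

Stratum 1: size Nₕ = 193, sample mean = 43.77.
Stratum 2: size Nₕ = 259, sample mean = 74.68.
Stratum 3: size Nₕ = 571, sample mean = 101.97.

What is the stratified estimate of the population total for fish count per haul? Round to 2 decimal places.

Estimate total by summing Nₕ·x̄ₕ over strata.
193·43.77 + 259·74.68 + 571·101.97 = 8447.61 + 19342.12 + 58224.87 = 86014.60.

86014.60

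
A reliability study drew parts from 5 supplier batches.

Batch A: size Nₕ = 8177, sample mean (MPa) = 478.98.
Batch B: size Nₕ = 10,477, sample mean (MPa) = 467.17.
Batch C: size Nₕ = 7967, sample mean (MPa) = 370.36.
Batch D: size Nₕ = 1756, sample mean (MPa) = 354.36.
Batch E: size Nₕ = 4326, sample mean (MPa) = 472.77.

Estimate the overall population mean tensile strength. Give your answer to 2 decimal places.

N = 32703; weights Wₕ = Nₕ/N = (0.2500, 0.3204, 0.2436, 0.0537, 0.1323).
x̄_st = Σ Wₕ·x̄ₕ = 0.2500·478.98 + 0.3204·467.17 + 0.2436·370.36 + 0.0537·354.36 + 0.1323·472.77 ≈ 441.2218...
→ 441.22.

441.22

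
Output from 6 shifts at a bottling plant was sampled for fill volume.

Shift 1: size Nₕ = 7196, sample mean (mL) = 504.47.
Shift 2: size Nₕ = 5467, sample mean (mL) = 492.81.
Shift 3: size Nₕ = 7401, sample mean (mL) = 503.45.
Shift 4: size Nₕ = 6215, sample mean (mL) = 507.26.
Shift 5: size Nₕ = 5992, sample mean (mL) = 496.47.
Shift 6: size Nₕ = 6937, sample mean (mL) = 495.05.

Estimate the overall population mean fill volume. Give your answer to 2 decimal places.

500.20

N = 7196 + 5467 + 7401 + 6215 + 5992 + 6937 = 39208.
Weight each subgroup mean by Nₕ/N and sum.
Σ Nₕx̄ₕ = 7196·504.47 + 5467·492.81 + 7401·503.45 + 6215·507.26 + 5992·496.47 + 6937·495.05 = 3630166.12 + 2694192.27 + 3726033.45 + 3152620.9 + 2974848.24 + 3434161.85 = 19612022.83.
Divide by N: 19612022.83 / 39208 = 500.2046... → 500.20.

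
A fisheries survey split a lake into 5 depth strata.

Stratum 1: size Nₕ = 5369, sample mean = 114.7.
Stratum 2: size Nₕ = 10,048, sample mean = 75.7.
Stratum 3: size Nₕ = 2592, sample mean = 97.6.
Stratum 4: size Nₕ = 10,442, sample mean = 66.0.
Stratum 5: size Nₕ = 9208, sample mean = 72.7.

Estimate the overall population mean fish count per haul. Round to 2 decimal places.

x̄_st = (Σ Nₕx̄ₕ) / (Σ Nₕ) = (5369·114.7 + 10048·75.7 + 2592·97.6 + 10442·66.0 + 9208·72.7) / 37659
= 2988030.7 / 37659 = 79.3444... → 79.34.

79.34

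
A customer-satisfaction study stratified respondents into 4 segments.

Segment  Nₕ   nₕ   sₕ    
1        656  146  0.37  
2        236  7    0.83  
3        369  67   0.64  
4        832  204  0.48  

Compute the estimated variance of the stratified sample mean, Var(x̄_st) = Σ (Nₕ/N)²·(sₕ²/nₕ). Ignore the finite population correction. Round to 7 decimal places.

0.0017118

N = 2093; Wₕ = Nₕ/N.
segment 1: (656/2093)²·0.37²/146 = 0.0000921128
segment 2: (236/2093)²·0.83²/7 = 0.0012512489
segment 3: (369/2093)²·0.64²/67 = 0.0001900200
segment 4: (832/2093)²·0.48²/204 = 0.0001784681
Sum = 0.0017118497 → 0.0017118.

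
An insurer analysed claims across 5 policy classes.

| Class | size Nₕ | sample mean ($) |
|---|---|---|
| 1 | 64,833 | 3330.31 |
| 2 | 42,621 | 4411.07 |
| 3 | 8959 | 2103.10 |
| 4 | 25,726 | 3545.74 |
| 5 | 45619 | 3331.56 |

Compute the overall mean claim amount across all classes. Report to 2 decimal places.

x̄_st = (Σ Nₕx̄ₕ) / (Σ Nₕ) = (64833·3330.31 + 42621·4411.07 + 8959·2103.10 + 25726·3545.74 + 45619·3331.56) / 187758
= 665960018.48 / 187758 = 3546.9062... → 3546.91.

3546.91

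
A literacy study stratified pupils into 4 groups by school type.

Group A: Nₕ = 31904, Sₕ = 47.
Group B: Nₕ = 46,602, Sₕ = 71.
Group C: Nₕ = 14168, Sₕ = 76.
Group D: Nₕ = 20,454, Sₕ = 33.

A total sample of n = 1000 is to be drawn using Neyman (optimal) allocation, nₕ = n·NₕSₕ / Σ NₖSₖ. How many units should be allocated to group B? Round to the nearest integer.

504

A: NₕSₕ = 31904·47 = 1499488
B: NₕSₕ = 46602·71 = 3308742
C: NₕSₕ = 14168·76 = 1076768
D: NₕSₕ = 20454·33 = 674982
Σ NₕSₕ = 6559980.
n_B = 1000·3308742/6559980 = 504.383... → 504.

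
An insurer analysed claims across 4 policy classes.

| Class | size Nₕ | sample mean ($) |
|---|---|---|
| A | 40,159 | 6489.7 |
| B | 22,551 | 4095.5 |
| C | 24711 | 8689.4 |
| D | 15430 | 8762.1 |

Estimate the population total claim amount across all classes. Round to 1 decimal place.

A: 40159·6489.7 = 260619862.3
B: 22551·4095.5 = 92357620.5
C: 24711·8689.4 = 214723763.4
D: 15430·8762.1 = 135199203
τ̂ = Σ Nₕx̄ₕ = 702900449.2.

702900449.2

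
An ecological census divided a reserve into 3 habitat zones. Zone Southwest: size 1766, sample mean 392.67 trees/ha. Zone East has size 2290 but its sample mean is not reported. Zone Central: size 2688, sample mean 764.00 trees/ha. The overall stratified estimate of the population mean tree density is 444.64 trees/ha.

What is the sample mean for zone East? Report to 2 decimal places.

Σ Nₕx̄ₕ = N·μ, so 2290·x̄_East = 6744·444.64 − (1766·392.67 + 2688·764.00).
= 2998652.16 − 2747087.22 = 251564.94.
x̄_East = 251564.94 / 2290 = 109.8537... → 109.85.

109.85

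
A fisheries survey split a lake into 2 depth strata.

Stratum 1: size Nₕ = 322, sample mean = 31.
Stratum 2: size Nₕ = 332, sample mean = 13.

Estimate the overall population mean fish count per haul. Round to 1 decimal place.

x̄_st = (Σ Nₕx̄ₕ) / (Σ Nₕ) = (322·31 + 332·13) / 654
= 14298 / 654 = 21.862... → 21.9.

21.9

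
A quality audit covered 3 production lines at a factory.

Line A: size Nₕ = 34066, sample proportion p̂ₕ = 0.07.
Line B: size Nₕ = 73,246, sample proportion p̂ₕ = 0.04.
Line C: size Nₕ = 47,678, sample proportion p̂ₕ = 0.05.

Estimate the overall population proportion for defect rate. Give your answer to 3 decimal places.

0.050

Wₕ = Nₕ/N with N = 154990: 0.2198, 0.4726, 0.3076.
p̂_st = 0.2198·0.07 + 0.4726·0.04 + 0.3076·0.05 ≈ 0.04967... → 0.050.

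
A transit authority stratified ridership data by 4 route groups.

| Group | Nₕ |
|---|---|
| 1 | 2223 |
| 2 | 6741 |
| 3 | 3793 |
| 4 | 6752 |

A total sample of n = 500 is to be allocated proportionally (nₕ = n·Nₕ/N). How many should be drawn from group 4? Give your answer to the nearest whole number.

173

Share of group 4 = 6752/19509 = 0.34610.
Allocate 500 × 0.34610 = 173.048... → 173.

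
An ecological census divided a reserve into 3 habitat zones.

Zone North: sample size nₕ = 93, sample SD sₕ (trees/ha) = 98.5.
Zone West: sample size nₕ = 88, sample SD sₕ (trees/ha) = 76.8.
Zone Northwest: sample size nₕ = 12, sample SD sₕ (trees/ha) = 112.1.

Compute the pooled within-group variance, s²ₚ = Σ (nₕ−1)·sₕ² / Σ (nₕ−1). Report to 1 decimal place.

8126.2

Degrees of freedom: 92 + 87 + 11 = 190.
Σ(nₕ−1)sₕ² = 92·9702.25 + 87·5898.24 + 11·12566.41 = 1543984.39.
s²ₚ = 1543984.39 / 190 = 8126.234... → 8126.2.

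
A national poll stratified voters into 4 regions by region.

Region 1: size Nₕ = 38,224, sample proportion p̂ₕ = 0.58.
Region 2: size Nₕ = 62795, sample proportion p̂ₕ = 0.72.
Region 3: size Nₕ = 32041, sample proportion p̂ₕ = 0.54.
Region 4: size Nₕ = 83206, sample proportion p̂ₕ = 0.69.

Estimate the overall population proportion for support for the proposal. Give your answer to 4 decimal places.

0.6570

N = 38224 + 62795 + 32041 + 83206 = 216266.
Overall proportion = Σ (Nₕ/N)·p̂ₕ.
Σ Nₕp̂ₕ = 22169.92 + 45212.4 + 17302.14 + 57412.14 = 142096.6.
142096.6 / 216266 = 0.657045... → 0.6570.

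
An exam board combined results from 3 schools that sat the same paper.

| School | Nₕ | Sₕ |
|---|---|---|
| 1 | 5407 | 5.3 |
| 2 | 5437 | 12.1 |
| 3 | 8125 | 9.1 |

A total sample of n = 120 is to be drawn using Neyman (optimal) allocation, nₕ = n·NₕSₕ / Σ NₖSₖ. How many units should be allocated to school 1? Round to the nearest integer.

20

1: NₕSₕ = 5407·5.3 = 28657.1
2: NₕSₕ = 5437·12.1 = 65787.7
3: NₕSₕ = 8125·9.1 = 73937.5
Σ NₕSₕ = 168382.3.
n_1 = 120·28657.1/168382.3 = 20.423... → 20.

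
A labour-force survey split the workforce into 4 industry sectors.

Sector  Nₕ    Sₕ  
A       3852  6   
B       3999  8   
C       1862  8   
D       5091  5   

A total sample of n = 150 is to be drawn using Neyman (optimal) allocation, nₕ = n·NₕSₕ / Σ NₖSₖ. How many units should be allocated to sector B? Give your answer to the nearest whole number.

50

A: NₕSₕ = 3852·6 = 23112
B: NₕSₕ = 3999·8 = 31992
C: NₕSₕ = 1862·8 = 14896
D: NₕSₕ = 5091·5 = 25455
Σ NₕSₕ = 95455.
n_B = 150·31992/95455 = 50.273... → 50.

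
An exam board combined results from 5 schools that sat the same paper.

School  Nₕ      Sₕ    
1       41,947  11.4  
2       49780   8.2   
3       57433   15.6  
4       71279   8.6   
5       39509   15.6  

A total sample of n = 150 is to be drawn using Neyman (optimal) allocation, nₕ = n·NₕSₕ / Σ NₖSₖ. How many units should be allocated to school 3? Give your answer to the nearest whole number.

45

1: NₕSₕ = 41947·11.4 = 478195.8
2: NₕSₕ = 49780·8.2 = 408196
3: NₕSₕ = 57433·15.6 = 895954.8
4: NₕSₕ = 71279·8.6 = 612999.4
5: NₕSₕ = 39509·15.6 = 616340.4
Σ NₕSₕ = 3011686.4.
n_3 = 150·895954.8/3011686.4 = 44.624... → 45.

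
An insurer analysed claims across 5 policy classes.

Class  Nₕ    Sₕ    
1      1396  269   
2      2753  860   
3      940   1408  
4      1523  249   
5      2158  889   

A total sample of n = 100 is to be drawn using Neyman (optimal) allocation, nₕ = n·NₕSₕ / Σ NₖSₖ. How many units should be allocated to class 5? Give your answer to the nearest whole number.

1: NₕSₕ = 1396·269 = 375524
2: NₕSₕ = 2753·860 = 2367580
3: NₕSₕ = 940·1408 = 1323520
4: NₕSₕ = 1523·249 = 379227
5: NₕSₕ = 2158·889 = 1918462
Σ NₕSₕ = 6364313.
n_5 = 100·1918462/6364313 = 30.144... → 30.

30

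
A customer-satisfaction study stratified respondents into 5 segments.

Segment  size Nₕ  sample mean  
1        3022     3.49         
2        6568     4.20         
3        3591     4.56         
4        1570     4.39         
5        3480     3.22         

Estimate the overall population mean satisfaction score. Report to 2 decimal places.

x̄_st = (Σ Nₕx̄ₕ) / (Σ Nₕ) = (3022·3.49 + 6568·4.20 + 3591·4.56 + 1570·4.39 + 3480·3.22) / 18231
= 72605.24 / 18231 = 3.9825... → 3.98.

3.98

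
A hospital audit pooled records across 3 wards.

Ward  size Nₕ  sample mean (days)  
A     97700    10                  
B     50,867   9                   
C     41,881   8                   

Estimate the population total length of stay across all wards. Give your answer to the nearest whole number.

1769851

A: 97700·10 = 977000
B: 50867·9 = 457803
C: 41881·8 = 335048
τ̂ = Σ Nₕx̄ₕ = 1769851.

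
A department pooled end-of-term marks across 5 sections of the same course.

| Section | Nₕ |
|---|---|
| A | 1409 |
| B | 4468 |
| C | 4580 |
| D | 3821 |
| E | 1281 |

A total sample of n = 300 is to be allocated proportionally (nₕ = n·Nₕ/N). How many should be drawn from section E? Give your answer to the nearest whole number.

Share of section E = 1281/15559 = 0.08233.
Allocate 300 × 0.08233 = 24.700... → 25.

25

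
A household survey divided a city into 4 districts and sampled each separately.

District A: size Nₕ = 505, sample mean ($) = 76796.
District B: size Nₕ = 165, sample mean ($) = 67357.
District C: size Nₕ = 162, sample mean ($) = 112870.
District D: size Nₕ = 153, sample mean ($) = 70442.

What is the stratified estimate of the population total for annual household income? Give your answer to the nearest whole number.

A: 505·76796 = 38781980
B: 165·67357 = 11113905
C: 162·112870 = 18284940
D: 153·70442 = 10777626
τ̂ = Σ Nₕx̄ₕ = 78958451.

78958451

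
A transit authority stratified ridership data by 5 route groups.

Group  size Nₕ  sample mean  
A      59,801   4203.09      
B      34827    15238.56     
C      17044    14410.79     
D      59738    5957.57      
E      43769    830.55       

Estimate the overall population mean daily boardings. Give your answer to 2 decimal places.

6598.81

x̄_st = (Σ Nₕx̄ₕ) / (Σ Nₕ) = (59801·4203.09 + 34827·15238.56 + 17044·14410.79 + 59738·5957.57 + 43769·830.55) / 215179
= 1419925478.58 / 215179 = 6598.8107... → 6598.81.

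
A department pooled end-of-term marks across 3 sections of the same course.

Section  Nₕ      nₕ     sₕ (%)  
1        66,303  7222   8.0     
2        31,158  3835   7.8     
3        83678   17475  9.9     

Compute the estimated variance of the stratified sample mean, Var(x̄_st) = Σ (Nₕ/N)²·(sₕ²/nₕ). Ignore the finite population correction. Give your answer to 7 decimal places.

N = 181139. Term for each stratum: Wₕ²sₕ²/nₕ.
Var(x̄_st) = 0.0011873122 + 0.0004693956 + 0.0011968834 = 0.0028535912 → 0.0028536.

0.0028536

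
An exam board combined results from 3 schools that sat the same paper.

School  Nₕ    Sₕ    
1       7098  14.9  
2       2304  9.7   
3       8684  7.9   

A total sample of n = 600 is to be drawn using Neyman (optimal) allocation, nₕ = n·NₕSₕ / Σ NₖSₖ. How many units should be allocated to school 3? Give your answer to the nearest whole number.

1: NₕSₕ = 7098·14.9 = 105760.2
2: NₕSₕ = 2304·9.7 = 22348.8
3: NₕSₕ = 8684·7.9 = 68603.6
Σ NₕSₕ = 196712.6.
n_3 = 600·68603.6/196712.6 = 209.250... → 209.

209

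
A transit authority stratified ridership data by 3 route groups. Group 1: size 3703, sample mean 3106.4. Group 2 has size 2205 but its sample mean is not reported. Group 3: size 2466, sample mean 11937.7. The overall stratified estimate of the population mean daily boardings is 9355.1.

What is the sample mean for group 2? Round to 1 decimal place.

Σ Nₕx̄ₕ = N·μ, so 2205·x̄_2 = 8374·9355.1 − (3703·3106.4 + 2466·11937.7).
= 78339607.4 − 40941367.4 = 37398240.
x̄_2 = 37398240 / 2205 = 16960.653... → 16960.7.

16960.7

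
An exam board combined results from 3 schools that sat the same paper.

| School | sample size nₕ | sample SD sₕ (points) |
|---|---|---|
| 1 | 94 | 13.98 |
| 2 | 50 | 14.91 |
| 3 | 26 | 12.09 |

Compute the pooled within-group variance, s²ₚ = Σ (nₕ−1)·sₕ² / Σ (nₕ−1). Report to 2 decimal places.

195.95

Degrees of freedom: 93 + 49 + 25 = 167.
Σ(nₕ−1)sₕ² = 93·195.4404 + 49·222.3081 + 25·146.1681 = 32723.2566.
s²ₚ = 32723.2566 / 167 = 195.9476... → 195.95.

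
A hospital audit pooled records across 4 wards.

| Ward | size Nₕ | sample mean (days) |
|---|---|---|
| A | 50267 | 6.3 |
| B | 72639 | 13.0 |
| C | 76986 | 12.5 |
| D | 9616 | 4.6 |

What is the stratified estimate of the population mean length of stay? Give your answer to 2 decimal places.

x̄_st = (Σ Nₕx̄ₕ) / (Σ Nₕ) = (50267·6.3 + 72639·13.0 + 76986·12.5 + 9616·4.6) / 209508
= 2267547.7 / 209508 = 10.8232... → 10.82.

10.82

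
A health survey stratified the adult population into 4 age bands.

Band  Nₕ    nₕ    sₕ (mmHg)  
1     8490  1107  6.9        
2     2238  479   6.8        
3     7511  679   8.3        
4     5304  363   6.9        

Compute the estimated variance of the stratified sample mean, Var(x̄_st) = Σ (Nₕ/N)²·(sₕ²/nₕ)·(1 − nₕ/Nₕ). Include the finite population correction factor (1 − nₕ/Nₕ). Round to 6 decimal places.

0.021144

N = 23543. Term for each stratum: Wₕ²sₕ²/nₕ·(1−nₕ/Nₕ).
Var(x̄_st) = 0.004863708 + 0.000685622 + 0.009393089 + 0.006201351 = 0.021143770 → 0.021144.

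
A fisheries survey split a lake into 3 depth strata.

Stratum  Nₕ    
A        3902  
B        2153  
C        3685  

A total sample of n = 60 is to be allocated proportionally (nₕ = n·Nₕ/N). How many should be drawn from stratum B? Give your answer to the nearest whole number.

13

Share of stratum B = 2153/9740 = 0.22105.
Allocate 60 × 0.22105 = 13.263... → 13.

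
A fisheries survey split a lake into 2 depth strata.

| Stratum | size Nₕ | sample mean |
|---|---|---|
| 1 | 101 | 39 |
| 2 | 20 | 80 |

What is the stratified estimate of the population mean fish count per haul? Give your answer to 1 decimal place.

N = 121; weights Wₕ = Nₕ/N = (0.8347, 0.1653).
x̄_st = Σ Wₕ·x̄ₕ = 0.8347·39 + 0.1653·80 ≈ 45.777...
→ 45.8.

45.8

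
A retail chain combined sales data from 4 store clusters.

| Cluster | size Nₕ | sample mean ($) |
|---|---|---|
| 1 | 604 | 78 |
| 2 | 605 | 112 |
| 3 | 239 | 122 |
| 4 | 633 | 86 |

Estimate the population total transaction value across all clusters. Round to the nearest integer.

Estimate total by summing Nₕ·x̄ₕ over strata.
604·78 + 605·112 + 239·122 + 633·86 = 47112 + 67760 + 29158 + 54438 = 198468.

198468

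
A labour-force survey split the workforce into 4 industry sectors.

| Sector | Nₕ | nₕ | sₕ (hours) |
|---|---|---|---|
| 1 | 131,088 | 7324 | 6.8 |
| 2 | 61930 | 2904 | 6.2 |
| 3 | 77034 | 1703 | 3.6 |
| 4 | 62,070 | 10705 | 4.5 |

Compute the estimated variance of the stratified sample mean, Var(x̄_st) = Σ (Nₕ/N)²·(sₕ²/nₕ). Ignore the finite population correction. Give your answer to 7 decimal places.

N = 332122; Wₕ = Nₕ/N.
sector 1: (131088/332122)²·6.8²/7324 = 0.0009835582
sector 2: (61930/332122)²·6.2²/2904 = 0.0004602498
sector 3: (77034/332122)²·3.6²/1703 = 0.0004094114
sector 4: (62070/332122)²·4.5²/10705 = 0.0000660703
Sum = 0.0019192898 → 0.0019193.

0.0019193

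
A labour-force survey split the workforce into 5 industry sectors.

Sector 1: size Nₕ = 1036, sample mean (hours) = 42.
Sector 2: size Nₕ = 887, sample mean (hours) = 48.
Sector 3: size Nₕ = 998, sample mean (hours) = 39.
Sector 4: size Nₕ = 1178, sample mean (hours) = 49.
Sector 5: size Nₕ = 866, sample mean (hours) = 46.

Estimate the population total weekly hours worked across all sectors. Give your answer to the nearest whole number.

1: 1036·42 = 43512
2: 887·48 = 42576
3: 998·39 = 38922
4: 1178·49 = 57722
5: 866·46 = 39836
τ̂ = Σ Nₕx̄ₕ = 222568.

222568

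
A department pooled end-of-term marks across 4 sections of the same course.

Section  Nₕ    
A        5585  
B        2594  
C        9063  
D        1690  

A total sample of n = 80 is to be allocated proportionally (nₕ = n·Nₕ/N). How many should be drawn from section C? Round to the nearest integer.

38

Share of section C = 9063/18932 = 0.47871.
Allocate 80 × 0.47871 = 38.297... → 38.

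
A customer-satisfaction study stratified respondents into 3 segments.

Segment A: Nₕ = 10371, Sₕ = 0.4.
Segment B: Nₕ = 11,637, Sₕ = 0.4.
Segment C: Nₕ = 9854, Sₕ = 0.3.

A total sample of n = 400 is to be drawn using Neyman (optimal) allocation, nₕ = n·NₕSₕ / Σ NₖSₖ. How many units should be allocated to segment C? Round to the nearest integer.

A: NₕSₕ = 10371·0.4 = 4148.4
B: NₕSₕ = 11637·0.4 = 4654.8
C: NₕSₕ = 9854·0.3 = 2956.2
Σ NₕSₕ = 11759.4.
n_C = 400·2956.2/11759.4 = 100.556... → 101.

101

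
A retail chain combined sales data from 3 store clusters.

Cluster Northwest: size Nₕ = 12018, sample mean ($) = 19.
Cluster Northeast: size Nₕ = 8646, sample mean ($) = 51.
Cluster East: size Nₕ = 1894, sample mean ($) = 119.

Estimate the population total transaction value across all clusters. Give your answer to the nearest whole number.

Estimate total by summing Nₕ·x̄ₕ over strata.
12018·19 + 8646·51 + 1894·119 = 228342 + 440946 + 225386 = 894674.

894674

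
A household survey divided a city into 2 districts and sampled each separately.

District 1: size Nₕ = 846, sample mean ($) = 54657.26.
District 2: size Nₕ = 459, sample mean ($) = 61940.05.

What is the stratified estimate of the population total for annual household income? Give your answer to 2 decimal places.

74670524.91

Population total = Σ Nₕ·x̄ₕ (each stratum's size times its mean).
846·54657.26 + 459·61940.05 = 46240041.96 + 28430482.95 = 74670524.91.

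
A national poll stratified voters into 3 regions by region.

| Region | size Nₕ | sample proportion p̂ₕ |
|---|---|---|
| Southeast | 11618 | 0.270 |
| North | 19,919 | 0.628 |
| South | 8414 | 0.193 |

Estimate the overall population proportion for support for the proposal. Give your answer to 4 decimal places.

0.4323

Wₕ = Nₕ/N with N = 39951: 0.2908, 0.4986, 0.2106.
p̂_st = 0.2908·0.270 + 0.4986·0.628 + 0.2106·0.193 ≈ 0.432277... → 0.4323.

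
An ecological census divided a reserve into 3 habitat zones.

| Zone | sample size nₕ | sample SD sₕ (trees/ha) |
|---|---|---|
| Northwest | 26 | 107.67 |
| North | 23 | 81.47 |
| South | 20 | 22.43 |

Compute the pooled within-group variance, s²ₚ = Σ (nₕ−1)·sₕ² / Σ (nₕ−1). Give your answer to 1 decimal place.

Degrees of freedom: 25 + 22 + 19 = 66.
Σ(nₕ−1)sₕ² = 25·11592.8289 + 22·6637.3609 + 19·503.1049 = 445401.6554.
s²ₚ = 445401.6554 / 66 = 6748.510... → 6748.5.

6748.5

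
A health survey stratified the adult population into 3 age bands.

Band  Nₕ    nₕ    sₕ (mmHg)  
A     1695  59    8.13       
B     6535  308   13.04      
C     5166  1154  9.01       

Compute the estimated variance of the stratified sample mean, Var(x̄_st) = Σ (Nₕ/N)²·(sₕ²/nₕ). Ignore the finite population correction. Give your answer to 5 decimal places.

N = 13396. Term for each stratum: Wₕ²sₕ²/nₕ.
Var(x̄_st) = 0.01793569 + 0.13138488 + 0.01046170 = 0.15978227 → 0.15978.

0.15978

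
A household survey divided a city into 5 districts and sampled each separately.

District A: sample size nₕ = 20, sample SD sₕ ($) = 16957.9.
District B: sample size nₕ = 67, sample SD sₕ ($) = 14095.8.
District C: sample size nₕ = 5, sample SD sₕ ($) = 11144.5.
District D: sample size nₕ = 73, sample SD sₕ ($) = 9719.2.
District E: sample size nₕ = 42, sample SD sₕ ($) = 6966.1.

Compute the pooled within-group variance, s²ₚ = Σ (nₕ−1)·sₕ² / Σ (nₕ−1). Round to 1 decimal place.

137946506.6

Degrees of freedom: 19 + 66 + 4 + 72 + 41 = 202.
Σ(nₕ−1)sₕ² = 19·287570372.41 + 66·198691577.64 + 4·124199880.25 + 72·94462848.64 + 41·48526549.21 = 27865194340.72.
s²ₚ = 27865194340.72 / 202 = 137946506.637... → 137946506.6.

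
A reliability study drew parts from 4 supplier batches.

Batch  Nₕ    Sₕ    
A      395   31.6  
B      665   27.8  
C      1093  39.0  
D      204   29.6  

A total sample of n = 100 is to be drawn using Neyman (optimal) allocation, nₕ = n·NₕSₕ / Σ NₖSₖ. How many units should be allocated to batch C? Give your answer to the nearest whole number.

Σ NₕSₕ = 395·31.6 + 665·27.8 + 1093·39.0 + 204·29.6 = 79634.4.
Share for C: 42627/79634.4 = 0.53528.
n_C = 100 × 0.53528 = 53.528... → 54.

54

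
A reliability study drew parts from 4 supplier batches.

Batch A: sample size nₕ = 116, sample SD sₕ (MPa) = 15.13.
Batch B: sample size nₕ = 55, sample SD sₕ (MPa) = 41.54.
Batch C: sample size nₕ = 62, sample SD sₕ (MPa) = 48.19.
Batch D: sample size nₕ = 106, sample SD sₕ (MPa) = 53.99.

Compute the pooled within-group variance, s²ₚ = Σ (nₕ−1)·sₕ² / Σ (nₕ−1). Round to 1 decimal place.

1693.2

A: (116−1)·15.13² = 115·228.9169 = 26325.4435
B: (55−1)·41.54² = 54·1725.5716 = 93180.8664
C: (62−1)·48.19² = 61·2322.2761 = 141658.8421
D: (106−1)·53.99² = 105·2914.9201 = 306066.6105
Numerator = 567231.7625; denominator = Σ(nₕ−1) = 335.
s²ₚ = 567231.7625/335 = 1693.229... → 1693.2.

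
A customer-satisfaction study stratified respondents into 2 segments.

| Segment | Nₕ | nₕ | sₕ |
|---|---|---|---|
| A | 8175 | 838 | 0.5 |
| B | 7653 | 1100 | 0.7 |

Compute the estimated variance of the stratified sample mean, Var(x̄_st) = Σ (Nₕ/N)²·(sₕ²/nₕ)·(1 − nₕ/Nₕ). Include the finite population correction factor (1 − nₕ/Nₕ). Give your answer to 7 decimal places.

0.0001606

N = 15828. Term for each stratum: Wₕ²sₕ²/nₕ·(1−nₕ/Nₕ).
Var(x̄_st) = 0.0000714250 + 0.0000891709 = 0.0001605959 → 0.0001606.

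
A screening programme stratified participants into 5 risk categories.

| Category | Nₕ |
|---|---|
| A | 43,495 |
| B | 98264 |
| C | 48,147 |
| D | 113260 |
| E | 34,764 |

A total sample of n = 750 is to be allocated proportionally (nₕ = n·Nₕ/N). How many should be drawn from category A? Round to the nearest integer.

N = 43495 + 98264 + 48147 + 113260 + 34764 = 337930.
n_A = 750·43495/337930 = 96.533... → 97.

97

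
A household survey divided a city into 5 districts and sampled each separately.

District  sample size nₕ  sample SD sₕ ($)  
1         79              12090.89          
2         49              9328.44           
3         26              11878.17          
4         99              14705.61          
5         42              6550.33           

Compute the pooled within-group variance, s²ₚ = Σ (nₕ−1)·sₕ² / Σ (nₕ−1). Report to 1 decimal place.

1: (79−1)·12090.89² = 78·146189620.9921 = 11402790437.3838
2: (49−1)·9328.44² = 48·87019792.8336 = 4176950056.0128
3: (26−1)·11878.17² = 25·141090922.5489 = 3527273063.7225
4: (99−1)·14705.61² = 98·216254965.4721 = 21192986616.2658
5: (42−1)·6550.33² = 41·42906823.1089 = 1759179747.4649
Numerator = 42059179920.8498; denominator = Σ(nₕ−1) = 290.
s²ₚ = 42059179920.8498/290 = 145031654.899... → 145031654.9.

145031654.9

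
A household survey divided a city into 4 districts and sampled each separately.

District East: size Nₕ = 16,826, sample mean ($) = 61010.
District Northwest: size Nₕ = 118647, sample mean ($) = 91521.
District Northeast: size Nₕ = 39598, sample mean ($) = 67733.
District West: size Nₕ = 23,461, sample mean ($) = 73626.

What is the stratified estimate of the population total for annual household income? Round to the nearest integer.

Population total = Σ Nₕ·x̄ₕ (each stratum's size times its mean).
16826·61010 + 118647·91521 + 39598·67733 + 23461·73626 = 1026554260 + 10858692087 + 2682091334 + 1727339586 = 16294677267.

16294677267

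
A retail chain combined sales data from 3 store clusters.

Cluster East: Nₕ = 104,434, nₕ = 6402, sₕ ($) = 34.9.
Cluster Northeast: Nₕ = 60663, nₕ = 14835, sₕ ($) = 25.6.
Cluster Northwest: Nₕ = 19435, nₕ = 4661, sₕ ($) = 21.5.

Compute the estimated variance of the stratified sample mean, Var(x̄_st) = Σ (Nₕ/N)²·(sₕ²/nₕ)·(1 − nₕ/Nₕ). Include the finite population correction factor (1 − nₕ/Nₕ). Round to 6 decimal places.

0.061644

N = 184532. Term for each stratum: Wₕ²sₕ²/nₕ·(1−nₕ/Nₕ).
Var(x̄_st) = 0.057200731 + 0.003606648 + 0.000836252 = 0.061643632 → 0.061644.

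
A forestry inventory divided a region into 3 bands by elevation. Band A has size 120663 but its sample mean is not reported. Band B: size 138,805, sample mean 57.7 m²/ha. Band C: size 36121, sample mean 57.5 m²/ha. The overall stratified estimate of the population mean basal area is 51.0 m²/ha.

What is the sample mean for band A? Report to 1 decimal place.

41.3

Σ Nₕx̄ₕ = N·μ, so 120663·x̄_A = 295589·51.0 − (138805·57.7 + 36121·57.5).
= 15075039 − 10086006 = 4989033.
x̄_A = 4989033 / 120663 = 41.347... → 41.3.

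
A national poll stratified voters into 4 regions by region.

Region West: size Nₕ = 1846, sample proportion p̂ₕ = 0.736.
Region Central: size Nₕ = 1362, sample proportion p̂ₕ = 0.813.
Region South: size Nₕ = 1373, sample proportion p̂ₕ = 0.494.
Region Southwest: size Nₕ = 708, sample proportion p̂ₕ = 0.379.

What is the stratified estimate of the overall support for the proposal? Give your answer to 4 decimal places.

0.6452

Wₕ = Nₕ/N with N = 5289: 0.3490, 0.2575, 0.2596, 0.1339.
p̂_st = 0.3490·0.736 + 0.2575·0.813 + 0.2596·0.494 + 0.1339·0.379 ≈ 0.645218... → 0.6452.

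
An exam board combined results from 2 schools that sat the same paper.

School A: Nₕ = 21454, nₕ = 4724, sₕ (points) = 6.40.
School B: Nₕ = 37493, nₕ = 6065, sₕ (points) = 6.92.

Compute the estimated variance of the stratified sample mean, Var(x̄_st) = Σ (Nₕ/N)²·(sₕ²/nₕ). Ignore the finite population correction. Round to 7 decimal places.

N = 58947. Term for each stratum: Wₕ²sₕ²/nₕ.
Var(x̄_st) = 0.0011485323 + 0.0031941724 = 0.0043427047 → 0.0043427.

0.0043427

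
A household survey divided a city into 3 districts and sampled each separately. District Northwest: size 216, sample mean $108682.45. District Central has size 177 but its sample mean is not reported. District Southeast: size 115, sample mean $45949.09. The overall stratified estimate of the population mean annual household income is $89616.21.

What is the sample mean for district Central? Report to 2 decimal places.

Σ Nₕx̄ₕ = N·μ, so 177·x̄_Central = 508·89616.21 − (216·108682.45 + 115·45949.09).
= 45525034.68 − 28759554.55 = 16765480.13.
x̄_Central = 16765480.13 / 177 = 94720.2267... → 94720.23.

94720.23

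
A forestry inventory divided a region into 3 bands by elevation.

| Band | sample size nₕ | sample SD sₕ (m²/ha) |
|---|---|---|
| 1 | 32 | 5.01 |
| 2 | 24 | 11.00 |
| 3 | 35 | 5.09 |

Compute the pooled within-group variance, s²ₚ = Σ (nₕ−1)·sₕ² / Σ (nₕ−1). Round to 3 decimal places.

1: (32−1)·5.01² = 31·25.1001 = 778.1031
2: (24−1)·11.00² = 23·121 = 2783
3: (35−1)·5.09² = 34·25.9081 = 880.8754
Numerator = 4441.9785; denominator = Σ(nₕ−1) = 88.
s²ₚ = 4441.9785/88 = 50.47703... → 50.477.

50.477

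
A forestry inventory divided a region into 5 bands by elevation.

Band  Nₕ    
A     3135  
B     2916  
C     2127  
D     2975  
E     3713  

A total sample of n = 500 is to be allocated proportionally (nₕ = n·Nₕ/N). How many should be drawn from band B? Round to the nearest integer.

98

Share of band B = 2916/14866 = 0.19615.
Allocate 500 × 0.19615 = 98.076... → 98.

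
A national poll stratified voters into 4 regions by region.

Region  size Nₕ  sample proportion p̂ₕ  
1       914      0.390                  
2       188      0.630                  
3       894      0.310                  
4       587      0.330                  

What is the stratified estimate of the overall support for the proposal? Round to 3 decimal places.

N = 914 + 188 + 894 + 587 = 2583.
Overall proportion = Σ (Nₕ/N)·p̂ₕ.
Σ Nₕp̂ₕ = 356.46 + 118.44 + 277.14 + 193.71 = 945.75.
945.75 / 2583 = 0.36614... → 0.366.

0.366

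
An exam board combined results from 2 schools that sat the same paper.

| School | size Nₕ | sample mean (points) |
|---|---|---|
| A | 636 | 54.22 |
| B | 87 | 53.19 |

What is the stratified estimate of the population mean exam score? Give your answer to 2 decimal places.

N = 636 + 87 = 723.
Overall mean = Σ (Nₕ/N)·x̄ₕ — weight by population share, not a simple average.
Σ Nₕx̄ₕ = 636·54.22 + 87·53.19 = 34483.92 + 4627.53 = 39111.45.
Divide by N: 39111.45 / 723 = 54.0961... → 54.10.

54.10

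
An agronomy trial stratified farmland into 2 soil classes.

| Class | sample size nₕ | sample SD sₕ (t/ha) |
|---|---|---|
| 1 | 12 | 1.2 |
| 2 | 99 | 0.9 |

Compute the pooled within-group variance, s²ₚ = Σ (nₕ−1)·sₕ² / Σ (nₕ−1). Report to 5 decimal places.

0.87358

Degrees of freedom: 11 + 98 = 109.
Σ(nₕ−1)sₕ² = 11·1.44 + 98·0.81 = 95.22.
s²ₚ = 95.22 / 109 = 0.8735780... → 0.87358.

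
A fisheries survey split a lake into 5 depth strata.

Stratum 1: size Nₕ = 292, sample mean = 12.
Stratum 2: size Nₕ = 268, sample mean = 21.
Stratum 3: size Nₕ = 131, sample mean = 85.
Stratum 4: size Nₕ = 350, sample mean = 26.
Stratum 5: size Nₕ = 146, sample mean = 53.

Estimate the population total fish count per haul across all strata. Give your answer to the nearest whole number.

Population total = Σ Nₕ·x̄ₕ (each stratum's size times its mean).
292·12 + 268·21 + 131·85 + 350·26 + 146·53 = 3504 + 5628 + 11135 + 9100 + 7738 = 37105.

37105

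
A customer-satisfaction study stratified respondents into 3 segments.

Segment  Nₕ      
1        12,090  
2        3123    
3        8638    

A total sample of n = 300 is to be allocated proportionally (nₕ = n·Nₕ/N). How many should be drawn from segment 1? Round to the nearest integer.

152

Share of segment 1 = 12090/23851 = 0.50690.
Allocate 300 × 0.50690 = 152.069... → 152.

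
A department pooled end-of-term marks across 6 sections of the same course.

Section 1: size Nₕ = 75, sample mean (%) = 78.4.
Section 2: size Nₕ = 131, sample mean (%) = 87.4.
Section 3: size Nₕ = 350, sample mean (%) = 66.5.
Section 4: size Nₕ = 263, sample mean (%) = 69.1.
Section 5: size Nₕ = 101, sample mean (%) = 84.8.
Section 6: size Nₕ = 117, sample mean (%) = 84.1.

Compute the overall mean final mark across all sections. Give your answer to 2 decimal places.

74.43

N = 1037; weights Wₕ = Nₕ/N = (0.0723, 0.1263, 0.3375, 0.2536, 0.0974, 0.1128).
x̄_st = Σ Wₕ·x̄ₕ = 0.0723·78.4 + 0.1263·87.4 + 0.3375·66.5 + 0.2536·69.1 + 0.0974·84.8 + 0.1128·84.1 ≈ 74.4284...
→ 74.43.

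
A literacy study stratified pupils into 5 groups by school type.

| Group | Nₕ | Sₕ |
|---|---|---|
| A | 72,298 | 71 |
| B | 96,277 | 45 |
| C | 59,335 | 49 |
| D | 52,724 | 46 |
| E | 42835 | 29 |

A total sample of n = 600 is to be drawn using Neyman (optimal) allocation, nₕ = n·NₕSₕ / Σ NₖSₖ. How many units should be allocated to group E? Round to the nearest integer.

Σ NₕSₕ = 72298·71 + 96277·45 + 59335·49 + 52724·46 + 42835·29 = 16040557.
Share for E: 1242215/16040557 = 0.07744.
n_E = 600 × 0.07744 = 46.465... → 46.

46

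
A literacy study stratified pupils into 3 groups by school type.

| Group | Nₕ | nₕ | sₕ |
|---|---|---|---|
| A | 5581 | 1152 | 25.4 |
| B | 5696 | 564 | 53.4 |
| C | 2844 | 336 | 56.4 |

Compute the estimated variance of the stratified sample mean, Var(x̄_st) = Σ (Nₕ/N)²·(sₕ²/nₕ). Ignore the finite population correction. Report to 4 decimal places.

1.2941

N = 14121; Wₕ = Nₕ/N.
group A: (5581/14121)²·25.4²/1152 = 0.0874799
group B: (5696/14121)²·53.4²/564 = 0.8226450
group C: (2844/14121)²·56.4²/336 = 0.3840141
Sum = 1.2941390 → 1.2941.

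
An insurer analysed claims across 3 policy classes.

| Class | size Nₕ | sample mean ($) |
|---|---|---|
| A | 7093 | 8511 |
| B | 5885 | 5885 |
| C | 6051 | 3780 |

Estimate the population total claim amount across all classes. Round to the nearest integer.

117874528

Population total = Σ Nₕ·x̄ₕ (each stratum's size times its mean).
7093·8511 + 5885·5885 + 6051·3780 = 60368523 + 34633225 + 22872780 = 117874528.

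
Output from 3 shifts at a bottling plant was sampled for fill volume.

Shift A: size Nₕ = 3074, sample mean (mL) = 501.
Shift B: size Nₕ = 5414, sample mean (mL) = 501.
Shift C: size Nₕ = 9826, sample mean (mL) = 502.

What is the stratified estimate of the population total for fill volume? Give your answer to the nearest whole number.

A: 3074·501 = 1540074
B: 5414·501 = 2712414
C: 9826·502 = 4932652
τ̂ = Σ Nₕx̄ₕ = 9185140.

9185140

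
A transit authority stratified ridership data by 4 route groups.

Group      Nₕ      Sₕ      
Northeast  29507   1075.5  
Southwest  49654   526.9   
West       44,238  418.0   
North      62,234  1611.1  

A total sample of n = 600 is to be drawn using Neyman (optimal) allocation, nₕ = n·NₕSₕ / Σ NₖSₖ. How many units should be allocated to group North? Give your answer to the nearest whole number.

Northeast: NₕSₕ = 29507·1075.5 = 31734778.5
Southwest: NₕSₕ = 49654·526.9 = 26162692.6
West: NₕSₕ = 44238·418.0 = 18491484
North: NₕSₕ = 62234·1611.1 = 100265197.4
Σ NₕSₕ = 176654152.5.
n_North = 600·100265197.4/176654152.5 = 340.547... → 341.

341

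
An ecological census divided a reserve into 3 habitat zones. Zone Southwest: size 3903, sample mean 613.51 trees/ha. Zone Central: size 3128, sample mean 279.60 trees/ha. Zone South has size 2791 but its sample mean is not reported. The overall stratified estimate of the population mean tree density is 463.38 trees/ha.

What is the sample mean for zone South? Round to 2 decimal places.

459.41

N = 3903 + 3128 + 2791 = 9822.
Overall total = μ·N = 463.38·9822 = 4551318.36.
Subtract the known strata: 3903·613.51 + 3128·279.60 = 3269118.33.
Remaining total for zone South: 4551318.36 − 3269118.33 = 1282200.03.
Divide by its size: 1282200.03 / 2791 = 459.4052... → 459.41.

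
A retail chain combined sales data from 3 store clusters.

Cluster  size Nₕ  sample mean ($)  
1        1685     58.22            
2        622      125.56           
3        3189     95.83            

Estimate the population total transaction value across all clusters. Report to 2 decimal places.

481800.89

1: 1685·58.22 = 98100.7
2: 622·125.56 = 78098.32
3: 3189·95.83 = 305601.87
τ̂ = Σ Nₕx̄ₕ = 481800.89.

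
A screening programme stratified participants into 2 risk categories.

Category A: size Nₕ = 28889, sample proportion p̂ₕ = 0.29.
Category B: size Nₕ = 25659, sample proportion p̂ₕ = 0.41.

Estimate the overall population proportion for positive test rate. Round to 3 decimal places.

0.346

N = 28889 + 25659 = 54548.
Overall proportion = Σ (Nₕ/N)·p̂ₕ.
Σ Nₕp̂ₕ = 8377.81 + 10520.19 = 18898.
18898 / 54548 = 0.34645... → 0.346.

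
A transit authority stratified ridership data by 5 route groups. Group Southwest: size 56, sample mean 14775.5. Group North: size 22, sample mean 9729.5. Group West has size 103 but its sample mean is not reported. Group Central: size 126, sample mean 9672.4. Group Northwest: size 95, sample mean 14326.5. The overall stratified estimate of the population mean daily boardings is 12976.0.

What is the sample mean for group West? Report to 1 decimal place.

Σ Nₕx̄ₕ = N·μ, so 103·x̄_West = 402·12976.0 − (56·14775.5 + 22·9729.5 + 126·9672.4 + 95·14326.5).
= 5216352 − 3621216.9 = 1595135.1.
x̄_West = 1595135.1 / 103 = 15486.749... → 15486.7.

15486.7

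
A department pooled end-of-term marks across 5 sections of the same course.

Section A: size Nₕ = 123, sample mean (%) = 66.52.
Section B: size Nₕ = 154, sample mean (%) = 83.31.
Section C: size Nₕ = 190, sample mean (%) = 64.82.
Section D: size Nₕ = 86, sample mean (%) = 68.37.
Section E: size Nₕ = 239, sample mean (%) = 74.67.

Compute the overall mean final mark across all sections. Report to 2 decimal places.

72.04

N = 792; weights Wₕ = Nₕ/N = (0.1553, 0.1944, 0.2399, 0.1086, 0.3018).
x̄_st = Σ Wₕ·x̄ₕ = 0.1553·66.52 + 0.1944·83.31 + 0.2399·64.82 + 0.1086·68.37 + 0.3018·74.67 ≈ 72.0372...
→ 72.04.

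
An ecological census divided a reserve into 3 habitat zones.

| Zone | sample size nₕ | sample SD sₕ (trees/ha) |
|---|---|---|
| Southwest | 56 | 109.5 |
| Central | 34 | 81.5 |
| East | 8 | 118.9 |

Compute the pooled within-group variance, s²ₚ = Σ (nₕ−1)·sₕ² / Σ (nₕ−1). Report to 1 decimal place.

10290.7

Degrees of freedom: 55 + 33 + 7 = 95.
Σ(nₕ−1)sₕ² = 55·11990.25 + 33·6642.25 + 7·14137.21 = 977618.47.
s²ₚ = 977618.47 / 95 = 10290.721... → 10290.7.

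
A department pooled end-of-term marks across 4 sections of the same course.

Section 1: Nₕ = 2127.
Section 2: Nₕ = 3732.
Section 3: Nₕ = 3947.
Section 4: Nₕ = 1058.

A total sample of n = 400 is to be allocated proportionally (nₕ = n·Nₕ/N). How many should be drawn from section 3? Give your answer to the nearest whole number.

145

Share of section 3 = 3947/10864 = 0.36331.
Allocate 400 × 0.36331 = 145.324... → 145.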